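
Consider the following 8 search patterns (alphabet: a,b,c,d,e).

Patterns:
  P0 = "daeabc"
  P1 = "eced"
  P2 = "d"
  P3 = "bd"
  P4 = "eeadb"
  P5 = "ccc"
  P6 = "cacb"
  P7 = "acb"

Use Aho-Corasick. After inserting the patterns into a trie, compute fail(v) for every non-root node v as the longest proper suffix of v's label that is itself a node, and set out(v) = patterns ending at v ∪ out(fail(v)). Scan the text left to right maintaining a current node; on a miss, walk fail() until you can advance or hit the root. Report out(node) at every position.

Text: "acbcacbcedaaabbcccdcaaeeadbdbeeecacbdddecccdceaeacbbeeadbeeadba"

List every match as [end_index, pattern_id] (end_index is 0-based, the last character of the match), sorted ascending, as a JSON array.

Construct AC machine:
Trie (insert patterns):
  n0 'ε': a→23 b→11 c→17 d→1 e→7
  n1 'd': a→2  [P2 ends]
  n2 'da': e→3
  n3 'dae': a→4
  n4 'daea': b→5
  n5 'daeab': c→6
  n6 'daeabc': ·  [P0 ends]
  n7 'e': c→8 e→13
  n8 'ec': e→9
  n9 'ece': d→10
  n10 'eced': ·  [P1 ends]
  n11 'b': d→12
  n12 'bd': ·  [P3 ends]
  n13 'ee': a→14
  n14 'eea': d→15
  n15 'eead': b→16
  n16 'eeadb': ·  [P4 ends]
  n17 'c': a→20 c→18
  n18 'cc': c→19
  n19 'ccc': ·  [P5 ends]
  n20 'ca': c→21
  n21 'cac': b→22
  n22 'cacb': ·  [P6 ends]
  n23 'a': c→24
  n24 'ac': b→25
  n25 'acb': ·  [P7 ends]

Failure links (BFS by depth):
  n1('d'): parent n0 fail=0; on 'd' 0 → fail=0;  out {2}∪∅={2}
  n7('e'): parent n0 fail=0; on 'e' 0 → fail=0;  out ∅∪∅=∅
  n11('b'): parent n0 fail=0; on 'b' 0 → fail=0;  out ∅∪∅=∅
  n17('c'): parent n0 fail=0; on 'c' 0 → fail=0;  out ∅∪∅=∅
  n23('a'): parent n0 fail=0; on 'a' 0 → fail=0;  out ∅∪∅=∅
  n2('da'): parent n1 fail=0; on 'a' 0 → fail=23;  out ∅∪∅=∅
  n8('ec'): parent n7 fail=0; on 'c' 0 → fail=17;  out ∅∪∅=∅
  n12('bd'): parent n11 fail=0; on 'd' 0 → fail=1;  out {3}∪{2}={2,3}
  n13('ee'): parent n7 fail=0; on 'e' 0 → fail=7;  out ∅∪∅=∅
  n18('cc'): parent n17 fail=0; on 'c' 0 → fail=17;  out ∅∪∅=∅
  n20('ca'): parent n17 fail=0; on 'a' 0 → fail=23;  out ∅∪∅=∅
  n24('ac'): parent n23 fail=0; on 'c' 0 → fail=17;  out ∅∪∅=∅
  n3('dae'): parent n2 fail=23; on 'e' 23→0 → fail=7;  out ∅∪∅=∅
  n9('ece'): parent n8 fail=17; on 'e' 17→0 → fail=7;  out ∅∪∅=∅
  n14('eea'): parent n13 fail=7; on 'a' 7→0 → fail=23;  out ∅∪∅=∅
  n19('ccc'): parent n18 fail=17; on 'c' 17 → fail=18;  out {5}∪∅={5}
  n21('cac'): parent n20 fail=23; on 'c' 23 → fail=24;  out ∅∪∅=∅
  n25('acb'): parent n24 fail=17; on 'b' 17→0 → fail=11;  out {7}∪∅={7}
  n4('daea'): parent n3 fail=7; on 'a' 7→0 → fail=23;  out ∅∪∅=∅
  n10('eced'): parent n9 fail=7; on 'd' 7→0 → fail=1;  out {1}∪{2}={1,2}
  n15('eead'): parent n14 fail=23; on 'd' 23→0 → fail=1;  out ∅∪{2}={2}
  n22('cacb'): parent n21 fail=24; on 'b' 24 → fail=25;  out {6}∪{7}={6,7}
  n5('daeab'): parent n4 fail=23; on 'b' 23→0 → fail=11;  out ∅∪∅=∅
  n16('eeadb'): parent n15 fail=1; on 'b' 1→0 → fail=11;  out {4}∪∅={4}
  n6('daeabc'): parent n5 fail=11; on 'c' 11→0 → fail=17;  out {0}∪∅={0}

Scan:
[0] read 'a'  n0⇒n23
[1] read 'c'  n23⇒n24
[2] read 'b'  n24⇒n25  ** P7@[0:2]
[3] read 'c'  n25⇒n17 (fail-walked)
[4] read 'a'  n17⇒n20
[5] read 'c'  n20⇒n21
[6] read 'b'  n21⇒n22  ** P6@[3:6],P7@[4:6]
[7] read 'c'  n22⇒n17 (fail-walked)
[8] read 'e'  n17⇒n7 (fail-walked)
[9] read 'd'  n7⇒n1 (fail-walked)  ** P2@[9:9]
[10] read 'a'  n1⇒n2
[11] read 'a'  n2⇒n23 (fail-walked)
[12] read 'a'  n23⇒n23 (fail-walked)
[13] read 'b'  n23⇒n11 (fail-walked)
[14] read 'b'  n11⇒n11 (fail-walked)
[15] read 'c'  n11⇒n17 (fail-walked)
[16] read 'c'  n17⇒n18
[17] read 'c'  n18⇒n19  ** P5@[15:17]
[18] read 'd'  n19⇒n1 (fail-walked)  ** P2@[18:18]
[19] read 'c'  n1⇒n17 (fail-walked)
[20] read 'a'  n17⇒n20
[21] read 'a'  n20⇒n23 (fail-walked)
[22] read 'e'  n23⇒n7 (fail-walked)
[23] read 'e'  n7⇒n13
[24] read 'a'  n13⇒n14
[25] read 'd'  n14⇒n15  ** P2@[25:25]
[26] read 'b'  n15⇒n16  ** P4@[22:26]
[27] read 'd'  n16⇒n12 (fail-walked)  ** P2@[27:27],P3@[26:27]
[28] read 'b'  n12⇒n11 (fail-walked)
[29] read 'e'  n11⇒n7 (fail-walked)
[30] read 'e'  n7⇒n13
[31] read 'e'  n13⇒n13 (fail-walked)
[32] read 'c'  n13⇒n8 (fail-walked)
[33] read 'a'  n8⇒n20 (fail-walked)
[34] read 'c'  n20⇒n21
[35] read 'b'  n21⇒n22  ** P6@[32:35],P7@[33:35]
[36] read 'd'  n22⇒n12 (fail-walked)  ** P2@[36:36],P3@[35:36]
[37] read 'd'  n12⇒n1 (fail-walked)  ** P2@[37:37]
[38] read 'd'  n1⇒n1 (fail-walked)  ** P2@[38:38]
[39] read 'e'  n1⇒n7 (fail-walked)
[40] read 'c'  n7⇒n8
[41] read 'c'  n8⇒n18 (fail-walked)
[42] read 'c'  n18⇒n19  ** P5@[40:42]
[43] read 'd'  n19⇒n1 (fail-walked)  ** P2@[43:43]
[44] read 'c'  n1⇒n17 (fail-walked)
[45] read 'e'  n17⇒n7 (fail-walked)
[46] read 'a'  n7⇒n23 (fail-walked)
[47] read 'e'  n23⇒n7 (fail-walked)
[48] read 'a'  n7⇒n23 (fail-walked)
[49] read 'c'  n23⇒n24
[50] read 'b'  n24⇒n25  ** P7@[48:50]
[51] read 'b'  n25⇒n11 (fail-walked)
[52] read 'e'  n11⇒n7 (fail-walked)
[53] read 'e'  n7⇒n13
[54] read 'a'  n13⇒n14
[55] read 'd'  n14⇒n15  ** P2@[55:55]
[56] read 'b'  n15⇒n16  ** P4@[52:56]
[57] read 'e'  n16⇒n7 (fail-walked)
[58] read 'e'  n7⇒n13
[59] read 'a'  n13⇒n14
[60] read 'd'  n14⇒n15  ** P2@[60:60]
[61] read 'b'  n15⇒n16  ** P4@[57:61]
[62] read 'a'  n16⇒n23 (fail-walked)

All matches (sorted): [[2,7],[6,6],[6,7],[9,2],[17,5],[18,2],[25,2],[26,4],[27,2],[27,3],[35,6],[35,7],[36,2],[36,3],[37,2],[38,2],[42,5],[43,2],[50,7],[55,2],[56,4],[60,2],[61,4]]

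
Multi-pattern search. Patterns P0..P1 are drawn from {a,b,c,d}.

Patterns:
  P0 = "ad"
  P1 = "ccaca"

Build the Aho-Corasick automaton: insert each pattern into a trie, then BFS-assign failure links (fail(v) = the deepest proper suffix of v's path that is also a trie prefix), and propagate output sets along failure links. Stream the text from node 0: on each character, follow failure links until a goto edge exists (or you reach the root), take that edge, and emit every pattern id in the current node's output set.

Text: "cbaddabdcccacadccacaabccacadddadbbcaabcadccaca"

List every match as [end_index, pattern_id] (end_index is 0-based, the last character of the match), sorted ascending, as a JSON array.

Build automaton:
Trie nodes:
  0='ε' goto a→1 c→3
  1='a' goto d→2
  2='ad' goto ·  ←P0
  3='c' goto c→4
  4='cc' goto a→5
  5='cca' goto c→6
  6='ccac' goto a→7
  7='ccaca' goto ·  ←P1

Failure links (BFS by depth):
  fail(1) 'a': from fail(0)=0 chase 'a': 0 ⇒ 0;  out=∅∪out(0)=∅
  fail(3) 'c': from fail(0)=0 chase 'c': 0 ⇒ 0;  out=∅∪out(0)=∅
  fail(2) 'ad': from fail(1)=0 chase 'd': 0 ⇒ 0;  out={0}∪out(0)={0}
  fail(4) 'cc': from fail(3)=0 chase 'c': 0 ⇒ 3;  out=∅∪out(3)=∅
  fail(5) 'cca': from fail(4)=3 chase 'a': 3→0 ⇒ 1;  out=∅∪out(1)=∅
  fail(6) 'ccac': from fail(5)=1 chase 'c': 1→0 ⇒ 3;  out=∅∪out(3)=∅
  fail(7) 'ccaca': from fail(6)=3 chase 'a': 3→0 ⇒ 1;  out={1}∪out(1)={1}

Scan:
pos 0 'c': at 3
pos 1 'b': at 0 ·f
pos 2 'a': at 1
pos 3 'd': at 2  emit P0@[2:3]
pos 4 'd': at 0 ·f
pos 5 'a': at 1
pos 6 'b': at 0 ·f
pos 7 'd': at 0
pos 8 'c': at 3
pos 9 'c': at 4
pos 10 'c': at 4 ·f
pos 11 'a': at 5
pos 12 'c': at 6
pos 13 'a': at 7  emit P1@[9:13]
pos 14 'd': at 2 ·f  emit P0@[13:14]
pos 15 'c': at 3 ·f
pos 16 'c': at 4
pos 17 'a': at 5
pos 18 'c': at 6
pos 19 'a': at 7  emit P1@[15:19]
pos 20 'a': at 1 ·f
pos 21 'b': at 0 ·f
pos 22 'c': at 3
pos 23 'c': at 4
pos 24 'a': at 5
pos 25 'c': at 6
pos 26 'a': at 7  emit P1@[22:26]
pos 27 'd': at 2 ·f  emit P0@[26:27]
pos 28 'd': at 0 ·f
pos 29 'd': at 0
pos 30 'a': at 1
pos 31 'd': at 2  emit P0@[30:31]
pos 32 'b': at 0 ·f
pos 33 'b': at 0
pos 34 'c': at 3
pos 35 'a': at 1 ·f
pos 36 'a': at 1 ·f
pos 37 'b': at 0 ·f
pos 38 'c': at 3
pos 39 'a': at 1 ·f
pos 40 'd': at 2  emit P0@[39:40]
pos 41 'c': at 3 ·f
pos 42 'c': at 4
pos 43 'a': at 5
pos 44 'c': at 6
pos 45 'a': at 7  emit P1@[41:45]

Matches: [[3,0],[13,1],[14,0],[19,1],[26,1],[27,0],[31,0],[40,0],[45,1]]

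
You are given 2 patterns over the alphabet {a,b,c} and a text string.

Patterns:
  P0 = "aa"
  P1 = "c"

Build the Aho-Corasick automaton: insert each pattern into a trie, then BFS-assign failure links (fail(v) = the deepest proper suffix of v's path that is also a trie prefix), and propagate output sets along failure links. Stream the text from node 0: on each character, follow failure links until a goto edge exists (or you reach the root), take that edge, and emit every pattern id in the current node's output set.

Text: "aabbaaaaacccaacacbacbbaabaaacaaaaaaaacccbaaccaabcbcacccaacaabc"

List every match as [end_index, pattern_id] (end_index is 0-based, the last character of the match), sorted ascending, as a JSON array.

Build automaton:
Trie (insert patterns):
  0='ε' goto a→1 c→3
  1='a' goto a→2
  2='aa' goto ·  [P0 ends]
  3='c' goto ·  [P1 ends]

BFS fail/out derivation:
  fail(1) 'a': from fail(0)=0 chase 'a': 0 ⇒ 0;  out=∅∪out(0)=∅
  fail(3) 'c': from fail(0)=0 chase 'c': 0 ⇒ 0;  out={1}∪out(0)={1}
  fail(2) 'aa': from fail(1)=0 chase 'a': 0 ⇒ 1;  out={0}∪out(1)={0}

Run:
[0] read 'a'  n0⇒n1
[1] read 'a'  n1⇒n2  ** P0@[0:1]
[2] read 'b'  n2⇒n0 (via fail)
[3] read 'b'  n0⇒n0
[4] read 'a'  n0⇒n1
[5] read 'a'  n1⇒n2  ** P0@[4:5]
[6] read 'a'  n2⇒n2 (via fail)  ** P0@[5:6]
[7] read 'a'  n2⇒n2 (via fail)  ** P0@[6:7]
[8] read 'a'  n2⇒n2 (via fail)  ** P0@[7:8]
[9] read 'c'  n2⇒n3 (via fail)  ** P1@[9:9]
[10] read 'c'  n3⇒n3 (via fail)  ** P1@[10:10]
[11] read 'c'  n3⇒n3 (via fail)  ** P1@[11:11]
[12] read 'a'  n3⇒n1 (via fail)
[13] read 'a'  n1⇒n2  ** P0@[12:13]
[14] read 'c'  n2⇒n3 (via fail)  ** P1@[14:14]
[15] read 'a'  n3⇒n1 (via fail)
[16] read 'c'  n1⇒n3 (via fail)  ** P1@[16:16]
[17] read 'b'  n3⇒n0 (via fail)
[18] read 'a'  n0⇒n1
[19] read 'c'  n1⇒n3 (via fail)  ** P1@[19:19]
[20] read 'b'  n3⇒n0 (via fail)
[21] read 'b'  n0⇒n0
[22] read 'a'  n0⇒n1
[23] read 'a'  n1⇒n2  ** P0@[22:23]
[24] read 'b'  n2⇒n0 (via fail)
[25] read 'a'  n0⇒n1
[26] read 'a'  n1⇒n2  ** P0@[25:26]
[27] read 'a'  n2⇒n2 (via fail)  ** P0@[26:27]
[28] read 'c'  n2⇒n3 (via fail)  ** P1@[28:28]
[29] read 'a'  n3⇒n1 (via fail)
[30] read 'a'  n1⇒n2  ** P0@[29:30]
[31] read 'a'  n2⇒n2 (via fail)  ** P0@[30:31]
[32] read 'a'  n2⇒n2 (via fail)  ** P0@[31:32]
[33] read 'a'  n2⇒n2 (via fail)  ** P0@[32:33]
[34] read 'a'  n2⇒n2 (via fail)  ** P0@[33:34]
[35] read 'a'  n2⇒n2 (via fail)  ** P0@[34:35]
[36] read 'a'  n2⇒n2 (via fail)  ** P0@[35:36]
[37] read 'c'  n2⇒n3 (via fail)  ** P1@[37:37]
[38] read 'c'  n3⇒n3 (via fail)  ** P1@[38:38]
[39] read 'c'  n3⇒n3 (via fail)  ** P1@[39:39]
[40] read 'b'  n3⇒n0 (via fail)
[41] read 'a'  n0⇒n1
[42] read 'a'  n1⇒n2  ** P0@[41:42]
[43] read 'c'  n2⇒n3 (via fail)  ** P1@[43:43]
[44] read 'c'  n3⇒n3 (via fail)  ** P1@[44:44]
[45] read 'a'  n3⇒n1 (via fail)
[46] read 'a'  n1⇒n2  ** P0@[45:46]
[47] read 'b'  n2⇒n0 (via fail)
[48] read 'c'  n0⇒n3  ** P1@[48:48]
[49] read 'b'  n3⇒n0 (via fail)
[50] read 'c'  n0⇒n3  ** P1@[50:50]
[51] read 'a'  n3⇒n1 (via fail)
[52] read 'c'  n1⇒n3 (via fail)  ** P1@[52:52]
[53] read 'c'  n3⇒n3 (via fail)  ** P1@[53:53]
[54] read 'c'  n3⇒n3 (via fail)  ** P1@[54:54]
[55] read 'a'  n3⇒n1 (via fail)
[56] read 'a'  n1⇒n2  ** P0@[55:56]
[57] read 'c'  n2⇒n3 (via fail)  ** P1@[57:57]
[58] read 'a'  n3⇒n1 (via fail)
[59] read 'a'  n1⇒n2  ** P0@[58:59]
[60] read 'b'  n2⇒n0 (via fail)
[61] read 'c'  n0⇒n3  ** P1@[61:61]

Result: [[1,0],[5,0],[6,0],[7,0],[8,0],[9,1],[10,1],[11,1],[13,0],[14,1],[16,1],[19,1],[23,0],[26,0],[27,0],[28,1],[30,0],[31,0],[32,0],[33,0],[34,0],[35,0],[36,0],[37,1],[38,1],[39,1],[42,0],[43,1],[44,1],[46,0],[48,1],[50,1],[52,1],[53,1],[54,1],[56,0],[57,1],[59,0],[61,1]]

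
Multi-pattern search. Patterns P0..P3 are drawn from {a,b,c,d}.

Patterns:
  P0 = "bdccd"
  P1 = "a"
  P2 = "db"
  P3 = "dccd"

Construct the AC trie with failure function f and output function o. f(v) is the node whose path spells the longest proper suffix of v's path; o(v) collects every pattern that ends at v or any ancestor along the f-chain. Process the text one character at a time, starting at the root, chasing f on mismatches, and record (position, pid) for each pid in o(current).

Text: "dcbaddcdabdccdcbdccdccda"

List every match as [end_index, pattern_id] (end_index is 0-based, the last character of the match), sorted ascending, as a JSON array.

Build:
Trie (insert patterns):
  0='ε' goto a→6 b→1 d→7
  1='b' goto d→2
  2='bd' goto c→3
  3='bdc' goto c→4
  4='bdcc' goto d→5
  5='bdccd' goto ·  ←P0
  6='a' goto ·  ←P1
  7='d' goto b→8 c→9
  8='db' goto ·  ←P2
  9='dc' goto c→10
  10='dcc' goto d→11
  11='dccd' goto ·  ←P3

Failure links (BFS by depth):
  n1('b'): parent n0 fail=0; on 'b' 0 → fail=0;  out ∅∪∅=∅
  n6('a'): parent n0 fail=0; on 'a' 0 → fail=0;  out {1}∪∅={1}
  n7('d'): parent n0 fail=0; on 'd' 0 → fail=0;  out ∅∪∅=∅
  n2('bd'): parent n1 fail=0; on 'd' 0 → fail=7;  out ∅∪∅=∅
  n8('db'): parent n7 fail=0; on 'b' 0 → fail=1;  out {2}∪∅={2}
  n9('dc'): parent n7 fail=0; on 'c' 0 → fail=0;  out ∅∪∅=∅
  n3('bdc'): parent n2 fail=7; on 'c' 7 → fail=9;  out ∅∪∅=∅
  n10('dcc'): parent n9 fail=0; on 'c' 0 → fail=0;  out ∅∪∅=∅
  n4('bdcc'): parent n3 fail=9; on 'c' 9 → fail=10;  out ∅∪∅=∅
  n11('dccd'): parent n10 fail=0; on 'd' 0 → fail=7;  out {3}∪∅={3}
  n5('bdccd'): parent n4 fail=10; on 'd' 10 → fail=11;  out {0}∪{3}={0,3}

Run:
i=0 'd': node 0→7
i=1 'c': node 7→9
i=2 'b': node 9→1 (via fail)
i=3 'a': node 1→6 (via fail)  → match P1@[3:3]
i=4 'd': node 6→7 (via fail)
i=5 'd': node 7→7 (via fail)
i=6 'c': node 7→9
i=7 'd': node 9→7 (via fail)
i=8 'a': node 7→6 (via fail)  → match P1@[8:8]
i=9 'b': node 6→1 (via fail)
i=10 'd': node 1→2
i=11 'c': node 2→3
i=12 'c': node 3→4
i=13 'd': node 4→5  → match P0@[9:13],P3@[10:13]
i=14 'c': node 5→9 (via fail)
i=15 'b': node 9→1 (via fail)
i=16 'd': node 1→2
i=17 'c': node 2→3
i=18 'c': node 3→4
i=19 'd': node 4→5  → match P0@[15:19],P3@[16:19]
i=20 'c': node 5→9 (via fail)
i=21 'c': node 9→10
i=22 'd': node 10→11  → match P3@[19:22]
i=23 'a': node 11→6 (via fail)  → match P1@[23:23]

All matches (sorted): [[3,1],[8,1],[13,0],[13,3],[19,0],[19,3],[22,3],[23,1]]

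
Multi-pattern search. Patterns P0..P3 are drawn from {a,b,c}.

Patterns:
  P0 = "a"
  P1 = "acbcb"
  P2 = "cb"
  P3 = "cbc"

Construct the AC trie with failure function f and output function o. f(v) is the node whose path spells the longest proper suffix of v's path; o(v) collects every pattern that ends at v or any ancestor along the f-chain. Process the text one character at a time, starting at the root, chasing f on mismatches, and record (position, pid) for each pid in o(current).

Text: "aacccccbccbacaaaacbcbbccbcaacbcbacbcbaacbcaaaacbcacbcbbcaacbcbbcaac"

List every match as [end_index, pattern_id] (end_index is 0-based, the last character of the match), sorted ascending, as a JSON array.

Build automaton:
Trie (insert patterns):
  n0 'ε': a→1 c→6
  n1 'a': c→2  ←P0
  n2 'ac': b→3
  n3 'acb': c→4
  n4 'acbc': b→5
  n5 'acbcb': ·  ←P1
  n6 'c': b→7
  n7 'cb': c→8  ←P2
  n8 'cbc': ·  ←P3

BFS fail/out derivation:
  n1('a'): parent n0 fail=0; on 'a' 0 → fail=0;  out {0}∪∅={0}
  n6('c'): parent n0 fail=0; on 'c' 0 → fail=0;  out ∅∪∅=∅
  n2('ac'): parent n1 fail=0; on 'c' 0 → fail=6;  out ∅∪∅=∅
  n7('cb'): parent n6 fail=0; on 'b' 0 → fail=0;  out {2}∪∅={2}
  n3('acb'): parent n2 fail=6; on 'b' 6 → fail=7;  out ∅∪{2}={2}
  n8('cbc'): parent n7 fail=0; on 'c' 0 → fail=6;  out {3}∪∅={3}
  n4('acbc'): parent n3 fail=7; on 'c' 7 → fail=8;  out ∅∪{3}={3}
  n5('acbcb'): parent n4 fail=8; on 'b' 8→6 → fail=7;  out {1}∪{2}={1,2}

Text stream:
i=0 'a': node 0→1  emit P0@[0:0]
i=1 'a': node 1→1 (via fail)  emit P0@[1:1]
i=2 'c': node 1→2
i=3 'c': node 2→6 (via fail)
i=4 'c': node 6→6 (via fail)
i=5 'c': node 6→6 (via fail)
i=6 'c': node 6→6 (via fail)
i=7 'b': node 6→7  emit P2@[6:7]
i=8 'c': node 7→8  emit P3@[6:8]
i=9 'c': node 8→6 (via fail)
i=10 'b': node 6→7  emit P2@[9:10]
i=11 'a': node 7→1 (via fail)  emit P0@[11:11]
i=12 'c': node 1→2
i=13 'a': node 2→1 (via fail)  emit P0@[13:13]
i=14 'a': node 1→1 (via fail)  emit P0@[14:14]
i=15 'a': node 1→1 (via fail)  emit P0@[15:15]
i=16 'a': node 1→1 (via fail)  emit P0@[16:16]
i=17 'c': node 1→2
i=18 'b': node 2→3  emit P2@[17:18]
i=19 'c': node 3→4  emit P3@[17:19]
i=20 'b': node 4→5  emit P1@[16:20],P2@[19:20]
i=21 'b': node 5→0 (via fail)
i=22 'c': node 0→6
i=23 'c': node 6→6 (via fail)
i=24 'b': node 6→7  emit P2@[23:24]
i=25 'c': node 7→8  emit P3@[23:25]
i=26 'a': node 8→1 (via fail)  emit P0@[26:26]
i=27 'a': node 1→1 (via fail)  emit P0@[27:27]
i=28 'c': node 1→2
i=29 'b': node 2→3  emit P2@[28:29]
i=30 'c': node 3→4  emit P3@[28:30]
i=31 'b': node 4→5  emit P1@[27:31],P2@[30:31]
i=32 'a': node 5→1 (via fail)  emit P0@[32:32]
i=33 'c': node 1→2
i=34 'b': node 2→3  emit P2@[33:34]
i=35 'c': node 3→4  emit P3@[33:35]
i=36 'b': node 4→5  emit P1@[32:36],P2@[35:36]
i=37 'a': node 5→1 (via fail)  emit P0@[37:37]
i=38 'a': node 1→1 (via fail)  emit P0@[38:38]
i=39 'c': node 1→2
i=40 'b': node 2→3  emit P2@[39:40]
i=41 'c': node 3→4  emit P3@[39:41]
i=42 'a': node 4→1 (via fail)  emit P0@[42:42]
i=43 'a': node 1→1 (via fail)  emit P0@[43:43]
i=44 'a': node 1→1 (via fail)  emit P0@[44:44]
i=45 'a': node 1→1 (via fail)  emit P0@[45:45]
i=46 'c': node 1→2
i=47 'b': node 2→3  emit P2@[46:47]
i=48 'c': node 3→4  emit P3@[46:48]
i=49 'a': node 4→1 (via fail)  emit P0@[49:49]
i=50 'c': node 1→2
i=51 'b': node 2→3  emit P2@[50:51]
i=52 'c': node 3→4  emit P3@[50:52]
i=53 'b': node 4→5  emit P1@[49:53],P2@[52:53]
i=54 'b': node 5→0 (via fail)
i=55 'c': node 0→6
i=56 'a': node 6→1 (via fail)  emit P0@[56:56]
i=57 'a': node 1→1 (via fail)  emit P0@[57:57]
i=58 'c': node 1→2
i=59 'b': node 2→3  emit P2@[58:59]
i=60 'c': node 3→4  emit P3@[58:60]
i=61 'b': node 4→5  emit P1@[57:61],P2@[60:61]
i=62 'b': node 5→0 (via fail)
i=63 'c': node 0→6
i=64 'a': node 6→1 (via fail)  emit P0@[64:64]
i=65 'a': node 1→1 (via fail)  emit P0@[65:65]
i=66 'c': node 1→2

Matches: [[0,0],[1,0],[7,2],[8,3],[10,2],[11,0],[13,0],[14,0],[15,0],[16,0],[18,2],[19,3],[20,1],[20,2],[24,2],[25,3],[26,0],[27,0],[29,2],[30,3],[31,1],[31,2],[32,0],[34,2],[35,3],[36,1],[36,2],[37,0],[38,0],[40,2],[41,3],[42,0],[43,0],[44,0],[45,0],[47,2],[48,3],[49,0],[51,2],[52,3],[53,1],[53,2],[56,0],[57,0],[59,2],[60,3],[61,1],[61,2],[64,0],[65,0]]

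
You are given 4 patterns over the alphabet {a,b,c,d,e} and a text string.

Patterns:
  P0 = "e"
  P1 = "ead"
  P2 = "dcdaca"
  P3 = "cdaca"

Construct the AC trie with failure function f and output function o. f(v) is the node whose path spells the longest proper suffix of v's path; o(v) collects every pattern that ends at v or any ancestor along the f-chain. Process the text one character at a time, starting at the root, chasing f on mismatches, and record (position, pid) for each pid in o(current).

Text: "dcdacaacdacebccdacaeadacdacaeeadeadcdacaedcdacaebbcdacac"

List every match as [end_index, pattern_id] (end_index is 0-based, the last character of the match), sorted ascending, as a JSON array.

Construct AC machine:
Trie nodes:
  n0 'ε': c→10 d→4 e→1
  n1 'e': a→2  [P0 ends]
  n2 'ea': d→3
  n3 'ead': ·  [P1 ends]
  n4 'd': c→5
  n5 'dc': d→6
  n6 'dcd': a→7
  n7 'dcda': c→8
  n8 'dcdac': a→9
  n9 'dcdaca': ·  [P2 ends]
  n10 'c': d→11
  n11 'cd': a→12
  n12 'cda': c→13
  n13 'cdac': a→14
  n14 'cdaca': ·  [P3 ends]

Failure links (BFS by depth):
  n1('e'): parent n0 fail=0; on 'e' 0 → fail=0;  out {0}∪∅={0}
  n4('d'): parent n0 fail=0; on 'd' 0 → fail=0;  out ∅∪∅=∅
  n10('c'): parent n0 fail=0; on 'c' 0 → fail=0;  out ∅∪∅=∅
  n2('ea'): parent n1 fail=0; on 'a' 0 → fail=0;  out ∅∪∅=∅
  n5('dc'): parent n4 fail=0; on 'c' 0 → fail=10;  out ∅∪∅=∅
  n11('cd'): parent n10 fail=0; on 'd' 0 → fail=4;  out ∅∪∅=∅
  n3('ead'): parent n2 fail=0; on 'd' 0 → fail=4;  out {1}∪∅={1}
  n6('dcd'): parent n5 fail=10; on 'd' 10 → fail=11;  out ∅∪∅=∅
  n12('cda'): parent n11 fail=4; on 'a' 4→0 → fail=0;  out ∅∪∅=∅
  n7('dcda'): parent n6 fail=11; on 'a' 11 → fail=12;  out ∅∪∅=∅
  n13('cdac'): parent n12 fail=0; on 'c' 0 → fail=10;  out ∅∪∅=∅
  n8('dcdac'): parent n7 fail=12; on 'c' 12 → fail=13;  out ∅∪∅=∅
  n14('cdaca'): parent n13 fail=10; on 'a' 10→0 → fail=0;  out {3}∪∅={3}
  n9('dcdaca'): parent n8 fail=13; on 'a' 13 → fail=14;  out {2}∪{3}={2,3}

Scan:
[0] read 'd'  n0⇒n4
[1] read 'c'  n4⇒n5
[2] read 'd'  n5⇒n6
[3] read 'a'  n6⇒n7
[4] read 'c'  n7⇒n8
[5] read 'a'  n8⇒n9  ** P2@[0:5],P3@[1:5]
[6] read 'a'  n9⇒n0 (via fail)
[7] read 'c'  n0⇒n10
[8] read 'd'  n10⇒n11
[9] read 'a'  n11⇒n12
[10] read 'c'  n12⇒n13
[11] read 'e'  n13⇒n1 (via fail)  ** P0@[11:11]
[12] read 'b'  n1⇒n0 (via fail)
[13] read 'c'  n0⇒n10
[14] read 'c'  n10⇒n10 (via fail)
[15] read 'd'  n10⇒n11
[16] read 'a'  n11⇒n12
[17] read 'c'  n12⇒n13
[18] read 'a'  n13⇒n14  ** P3@[14:18]
[19] read 'e'  n14⇒n1 (via fail)  ** P0@[19:19]
[20] read 'a'  n1⇒n2
[21] read 'd'  n2⇒n3  ** P1@[19:21]
[22] read 'a'  n3⇒n0 (via fail)
[23] read 'c'  n0⇒n10
[24] read 'd'  n10⇒n11
[25] read 'a'  n11⇒n12
[26] read 'c'  n12⇒n13
[27] read 'a'  n13⇒n14  ** P3@[23:27]
[28] read 'e'  n14⇒n1 (via fail)  ** P0@[28:28]
[29] read 'e'  n1⇒n1 (via fail)  ** P0@[29:29]
[30] read 'a'  n1⇒n2
[31] read 'd'  n2⇒n3  ** P1@[29:31]
[32] read 'e'  n3⇒n1 (via fail)  ** P0@[32:32]
[33] read 'a'  n1⇒n2
[34] read 'd'  n2⇒n3  ** P1@[32:34]
[35] read 'c'  n3⇒n5 (via fail)
[36] read 'd'  n5⇒n6
[37] read 'a'  n6⇒n7
[38] read 'c'  n7⇒n8
[39] read 'a'  n8⇒n9  ** P2@[34:39],P3@[35:39]
[40] read 'e'  n9⇒n1 (via fail)  ** P0@[40:40]
[41] read 'd'  n1⇒n4 (via fail)
[42] read 'c'  n4⇒n5
[43] read 'd'  n5⇒n6
[44] read 'a'  n6⇒n7
[45] read 'c'  n7⇒n8
[46] read 'a'  n8⇒n9  ** P2@[41:46],P3@[42:46]
[47] read 'e'  n9⇒n1 (via fail)  ** P0@[47:47]
[48] read 'b'  n1⇒n0 (via fail)
[49] read 'b'  n0⇒n0
[50] read 'c'  n0⇒n10
[51] read 'd'  n10⇒n11
[52] read 'a'  n11⇒n12
[53] read 'c'  n12⇒n13
[54] read 'a'  n13⇒n14  ** P3@[50:54]
[55] read 'c'  n14⇒n10 (via fail)

Result: [[5,2],[5,3],[11,0],[18,3],[19,0],[21,1],[27,3],[28,0],[29,0],[31,1],[32,0],[34,1],[39,2],[39,3],[40,0],[46,2],[46,3],[47,0],[54,3]]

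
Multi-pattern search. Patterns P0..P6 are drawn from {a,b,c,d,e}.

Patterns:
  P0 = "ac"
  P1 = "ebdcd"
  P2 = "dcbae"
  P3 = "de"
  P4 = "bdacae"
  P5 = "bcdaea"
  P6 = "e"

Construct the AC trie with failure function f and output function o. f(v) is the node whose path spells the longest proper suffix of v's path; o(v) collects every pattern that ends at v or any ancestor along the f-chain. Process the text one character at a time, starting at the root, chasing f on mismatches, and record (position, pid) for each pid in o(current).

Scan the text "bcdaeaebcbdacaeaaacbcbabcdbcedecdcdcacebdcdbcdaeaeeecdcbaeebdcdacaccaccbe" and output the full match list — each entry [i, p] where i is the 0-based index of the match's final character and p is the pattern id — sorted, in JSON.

Build automaton:
Trie nodes:
  0='ε' goto a→1 b→14 d→8 e→3
  1='a' goto c→2
  2='ac' goto ·  ←P0
  3='e' goto b→4  ←P6
  4='eb' goto d→5
  5='ebd' goto c→6
  6='ebdc' goto d→7
  7='ebdcd' goto ·  ←P1
  8='d' goto c→9 e→13
  9='dc' goto b→10
  10='dcb' goto a→11
  11='dcba' goto e→12
  12='dcbae' goto ·  ←P2
  13='de' goto ·  ←P3
  14='b' goto c→20 d→15
  15='bd' goto a→16
  16='bda' goto c→17
  17='bdac' goto a→18
  18='bdaca' goto e→19
  19='bdacae' goto ·  ←P4
  20='bc' goto d→21
  21='bcd' goto a→22
  22='bcda' goto e→23
  23='bcdae' goto a→24
  24='bcdaea' goto ·  ←P5

Failure links (BFS by depth):
  fail(1) 'a': from fail(0)=0 chase 'a': 0 ⇒ 0;  out=∅∪out(0)=∅
  fail(3) 'e': from fail(0)=0 chase 'e': 0 ⇒ 0;  out={6}∪out(0)={6}
  fail(8) 'd': from fail(0)=0 chase 'd': 0 ⇒ 0;  out=∅∪out(0)=∅
  fail(14) 'b': from fail(0)=0 chase 'b': 0 ⇒ 0;  out=∅∪out(0)=∅
  fail(2) 'ac': from fail(1)=0 chase 'c': 0 ⇒ 0;  out={0}∪out(0)={0}
  fail(4) 'eb': from fail(3)=0 chase 'b': 0 ⇒ 14;  out=∅∪out(14)=∅
  fail(9) 'dc': from fail(8)=0 chase 'c': 0 ⇒ 0;  out=∅∪out(0)=∅
  fail(13) 'de': from fail(8)=0 chase 'e': 0 ⇒ 3;  out={3}∪out(3)={3,6}
  fail(15) 'bd': from fail(14)=0 chase 'd': 0 ⇒ 8;  out=∅∪out(8)=∅
  fail(20) 'bc': from fail(14)=0 chase 'c': 0 ⇒ 0;  out=∅∪out(0)=∅
  fail(5) 'ebd': from fail(4)=14 chase 'd': 14 ⇒ 15;  out=∅∪out(15)=∅
  fail(10) 'dcb': from fail(9)=0 chase 'b': 0 ⇒ 14;  out=∅∪out(14)=∅
  fail(16) 'bda': from fail(15)=8 chase 'a': 8→0 ⇒ 1;  out=∅∪out(1)=∅
  fail(21) 'bcd': from fail(20)=0 chase 'd': 0 ⇒ 8;  out=∅∪out(8)=∅
  fail(6) 'ebdc': from fail(5)=15 chase 'c': 15→8 ⇒ 9;  out=∅∪out(9)=∅
  fail(11) 'dcba': from fail(10)=14 chase 'a': 14→0 ⇒ 1;  out=∅∪out(1)=∅
  fail(17) 'bdac': from fail(16)=1 chase 'c': 1 ⇒ 2;  out=∅∪out(2)={0}
  fail(22) 'bcda': from fail(21)=8 chase 'a': 8→0 ⇒ 1;  out=∅∪out(1)=∅
  fail(7) 'ebdcd': from fail(6)=9 chase 'd': 9→0 ⇒ 8;  out={1}∪out(8)={1}
  fail(12) 'dcbae': from fail(11)=1 chase 'e': 1→0 ⇒ 3;  out={2}∪out(3)={2,6}
  fail(18) 'bdaca': from fail(17)=2 chase 'a': 2→0 ⇒ 1;  out=∅∪out(1)=∅
  fail(23) 'bcdae': from fail(22)=1 chase 'e': 1→0 ⇒ 3;  out=∅∪out(3)={6}
  fail(19) 'bdacae': from fail(18)=1 chase 'e': 1→0 ⇒ 3;  out={4}∪out(3)={4,6}
  fail(24) 'bcdaea': from fail(23)=3 chase 'a': 3→0 ⇒ 1;  out={5}∪out(1)={5}

Text stream:
pos 0 'b': at 14
pos 1 'c': at 20
pos 2 'd': at 21
pos 3 'a': at 22
pos 4 'e': at 23  → match P6@[4:4]
pos 5 'a': at 24  → match P5@[0:5]
pos 6 'e': at 3 ·f  → match P6@[6:6]
pos 7 'b': at 4
pos 8 'c': at 20 ·f
pos 9 'b': at 14 ·f
pos 10 'd': at 15
pos 11 'a': at 16
pos 12 'c': at 17  → match P0@[11:12]
pos 13 'a': at 18
pos 14 'e': at 19  → match P4@[9:14],P6@[14:14]
pos 15 'a': at 1 ·f
pos 16 'a': at 1 ·f
pos 17 'a': at 1 ·f
pos 18 'c': at 2  → match P0@[17:18]
pos 19 'b': at 14 ·f
pos 20 'c': at 20
pos 21 'b': at 14 ·f
pos 22 'a': at 1 ·f
pos 23 'b': at 14 ·f
pos 24 'c': at 20
pos 25 'd': at 21
pos 26 'b': at 14 ·f
pos 27 'c': at 20
pos 28 'e': at 3 ·f  → match P6@[28:28]
pos 29 'd': at 8 ·f
pos 30 'e': at 13  → match P3@[29:30],P6@[30:30]
pos 31 'c': at 0 ·f
pos 32 'd': at 8
pos 33 'c': at 9
pos 34 'd': at 8 ·f
pos 35 'c': at 9
pos 36 'a': at 1 ·f
pos 37 'c': at 2  → match P0@[36:37]
pos 38 'e': at 3 ·f  → match P6@[38:38]
pos 39 'b': at 4
pos 40 'd': at 5
pos 41 'c': at 6
pos 42 'd': at 7  → match P1@[38:42]
pos 43 'b': at 14 ·f
pos 44 'c': at 20
pos 45 'd': at 21
pos 46 'a': at 22
pos 47 'e': at 23  → match P6@[47:47]
pos 48 'a': at 24  → match P5@[43:48]
pos 49 'e': at 3 ·f  → match P6@[49:49]
pos 50 'e': at 3 ·f  → match P6@[50:50]
pos 51 'e': at 3 ·f  → match P6@[51:51]
pos 52 'c': at 0 ·f
pos 53 'd': at 8
pos 54 'c': at 9
pos 55 'b': at 10
pos 56 'a': at 11
pos 57 'e': at 12  → match P2@[53:57],P6@[57:57]
pos 58 'e': at 3 ·f  → match P6@[58:58]
pos 59 'b': at 4
pos 60 'd': at 5
pos 61 'c': at 6
pos 62 'd': at 7  → match P1@[58:62]
pos 63 'a': at 1 ·f
pos 64 'c': at 2  → match P0@[63:64]
pos 65 'a': at 1 ·f
pos 66 'c': at 2  → match P0@[65:66]
pos 67 'c': at 0 ·f
pos 68 'a': at 1
pos 69 'c': at 2  → match P0@[68:69]
pos 70 'c': at 0 ·f
pos 71 'b': at 14
pos 72 'e': at 3 ·f  → match P6@[72:72]

Result: [[4,6],[5,5],[6,6],[12,0],[14,4],[14,6],[18,0],[28,6],[30,3],[30,6],[37,0],[38,6],[42,1],[47,6],[48,5],[49,6],[50,6],[51,6],[57,2],[57,6],[58,6],[62,1],[64,0],[66,0],[69,0],[72,6]]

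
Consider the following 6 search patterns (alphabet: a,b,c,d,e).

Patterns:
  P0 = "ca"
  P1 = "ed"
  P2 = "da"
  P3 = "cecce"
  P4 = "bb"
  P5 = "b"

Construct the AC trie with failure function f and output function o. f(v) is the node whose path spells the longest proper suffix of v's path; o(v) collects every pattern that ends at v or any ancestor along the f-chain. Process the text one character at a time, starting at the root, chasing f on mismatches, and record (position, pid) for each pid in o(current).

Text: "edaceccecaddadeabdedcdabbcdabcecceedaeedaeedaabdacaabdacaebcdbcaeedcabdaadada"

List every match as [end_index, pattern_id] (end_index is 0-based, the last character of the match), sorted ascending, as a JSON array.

Construct AC machine:
Trie (insert patterns):
  0='ε' goto b→11 c→1 d→5 e→3
  1='c' goto a→2 e→7
  2='ca' goto ·  [P0 ends]
  3='e' goto d→4
  4='ed' goto ·  [P1 ends]
  5='d' goto a→6
  6='da' goto ·  [P2 ends]
  7='ce' goto c→8
  8='cec' goto c→9
  9='cecc' goto e→10
  10='cecce' goto ·  [P3 ends]
  11='b' goto b→12  [P5 ends]
  12='bb' goto ·  [P4 ends]

Failure links (BFS by depth):
  n1('c'): parent n0 fail=0; on 'c' 0 → fail=0;  out ∅∪∅=∅
  n3('e'): parent n0 fail=0; on 'e' 0 → fail=0;  out ∅∪∅=∅
  n5('d'): parent n0 fail=0; on 'd' 0 → fail=0;  out ∅∪∅=∅
  n11('b'): parent n0 fail=0; on 'b' 0 → fail=0;  out {5}∪∅={5}
  n2('ca'): parent n1 fail=0; on 'a' 0 → fail=0;  out {0}∪∅={0}
  n4('ed'): parent n3 fail=0; on 'd' 0 → fail=5;  out {1}∪∅={1}
  n6('da'): parent n5 fail=0; on 'a' 0 → fail=0;  out {2}∪∅={2}
  n7('ce'): parent n1 fail=0; on 'e' 0 → fail=3;  out ∅∪∅=∅
  n12('bb'): parent n11 fail=0; on 'b' 0 → fail=11;  out {4}∪{5}={4,5}
  n8('cec'): parent n7 fail=3; on 'c' 3→0 → fail=1;  out ∅∪∅=∅
  n9('cecc'): parent n8 fail=1; on 'c' 1→0 → fail=1;  out ∅∪∅=∅
  n10('cecce'): parent n9 fail=1; on 'e' 1 → fail=7;  out {3}∪∅={3}

Text stream:
[0] read 'e'  n0⇒n3
[1] read 'd'  n3⇒n4  ** P1@[0:1]
[2] read 'a'  n4⇒n6 ·f  ** P2@[1:2]
[3] read 'c'  n6⇒n1 ·f
[4] read 'e'  n1⇒n7
[5] read 'c'  n7⇒n8
[6] read 'c'  n8⇒n9
[7] read 'e'  n9⇒n10  ** P3@[3:7]
[8] read 'c'  n10⇒n8 ·f
[9] read 'a'  n8⇒n2 ·f  ** P0@[8:9]
[10] read 'd'  n2⇒n5 ·f
[11] read 'd'  n5⇒n5 ·f
[12] read 'a'  n5⇒n6  ** P2@[11:12]
[13] read 'd'  n6⇒n5 ·f
[14] read 'e'  n5⇒n3 ·f
[15] read 'a'  n3⇒n0 ·f
[16] read 'b'  n0⇒n11  ** P5@[16:16]
[17] read 'd'  n11⇒n5 ·f
[18] read 'e'  n5⇒n3 ·f
[19] read 'd'  n3⇒n4  ** P1@[18:19]
[20] read 'c'  n4⇒n1 ·f
[21] read 'd'  n1⇒n5 ·f
[22] read 'a'  n5⇒n6  ** P2@[21:22]
[23] read 'b'  n6⇒n11 ·f  ** P5@[23:23]
[24] read 'b'  n11⇒n12  ** P4@[23:24],P5@[24:24]
[25] read 'c'  n12⇒n1 ·f
[26] read 'd'  n1⇒n5 ·f
[27] read 'a'  n5⇒n6  ** P2@[26:27]
[28] read 'b'  n6⇒n11 ·f  ** P5@[28:28]
[29] read 'c'  n11⇒n1 ·f
[30] read 'e'  n1⇒n7
[31] read 'c'  n7⇒n8
[32] read 'c'  n8⇒n9
[33] read 'e'  n9⇒n10  ** P3@[29:33]
[34] read 'e'  n10⇒n3 ·f
[35] read 'd'  n3⇒n4  ** P1@[34:35]
[36] read 'a'  n4⇒n6 ·f  ** P2@[35:36]
[37] read 'e'  n6⇒n3 ·f
[38] read 'e'  n3⇒n3 ·f
[39] read 'd'  n3⇒n4  ** P1@[38:39]
[40] read 'a'  n4⇒n6 ·f  ** P2@[39:40]
[41] read 'e'  n6⇒n3 ·f
[42] read 'e'  n3⇒n3 ·f
[43] read 'd'  n3⇒n4  ** P1@[42:43]
[44] read 'a'  n4⇒n6 ·f  ** P2@[43:44]
[45] read 'a'  n6⇒n0 ·f
[46] read 'b'  n0⇒n11  ** P5@[46:46]
[47] read 'd'  n11⇒n5 ·f
[48] read 'a'  n5⇒n6  ** P2@[47:48]
[49] read 'c'  n6⇒n1 ·f
[50] read 'a'  n1⇒n2  ** P0@[49:50]
[51] read 'a'  n2⇒n0 ·f
[52] read 'b'  n0⇒n11  ** P5@[52:52]
[53] read 'd'  n11⇒n5 ·f
[54] read 'a'  n5⇒n6  ** P2@[53:54]
[55] read 'c'  n6⇒n1 ·f
[56] read 'a'  n1⇒n2  ** P0@[55:56]
[57] read 'e'  n2⇒n3 ·f
[58] read 'b'  n3⇒n11 ·f  ** P5@[58:58]
[59] read 'c'  n11⇒n1 ·f
[60] read 'd'  n1⇒n5 ·f
[61] read 'b'  n5⇒n11 ·f  ** P5@[61:61]
[62] read 'c'  n11⇒n1 ·f
[63] read 'a'  n1⇒n2  ** P0@[62:63]
[64] read 'e'  n2⇒n3 ·f
[65] read 'e'  n3⇒n3 ·f
[66] read 'd'  n3⇒n4  ** P1@[65:66]
[67] read 'c'  n4⇒n1 ·f
[68] read 'a'  n1⇒n2  ** P0@[67:68]
[69] read 'b'  n2⇒n11 ·f  ** P5@[69:69]
[70] read 'd'  n11⇒n5 ·f
[71] read 'a'  n5⇒n6  ** P2@[70:71]
[72] read 'a'  n6⇒n0 ·f
[73] read 'd'  n0⇒n5
[74] read 'a'  n5⇒n6  ** P2@[73:74]
[75] read 'd'  n6⇒n5 ·f
[76] read 'a'  n5⇒n6  ** P2@[75:76]

Matches: [[1,1],[2,2],[7,3],[9,0],[12,2],[16,5],[19,1],[22,2],[23,5],[24,4],[24,5],[27,2],[28,5],[33,3],[35,1],[36,2],[39,1],[40,2],[43,1],[44,2],[46,5],[48,2],[50,0],[52,5],[54,2],[56,0],[58,5],[61,5],[63,0],[66,1],[68,0],[69,5],[71,2],[74,2],[76,2]]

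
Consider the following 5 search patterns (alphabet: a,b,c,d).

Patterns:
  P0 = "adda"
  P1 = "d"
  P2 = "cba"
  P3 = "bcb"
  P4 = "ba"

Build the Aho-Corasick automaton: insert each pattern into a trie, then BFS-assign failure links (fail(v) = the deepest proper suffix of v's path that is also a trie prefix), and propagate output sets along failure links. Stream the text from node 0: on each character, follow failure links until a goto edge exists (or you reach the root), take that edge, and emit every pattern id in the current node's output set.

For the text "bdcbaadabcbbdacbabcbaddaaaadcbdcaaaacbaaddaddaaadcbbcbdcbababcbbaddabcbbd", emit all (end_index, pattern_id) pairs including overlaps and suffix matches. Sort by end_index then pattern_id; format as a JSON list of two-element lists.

Build automaton:
Trie nodes:
  n0 'ε': a→1 b→9 c→6 d→5
  n1 'a': d→2
  n2 'ad': d→3
  n3 'add': a→4
  n4 'adda': ·  ←P0
  n5 'd': ·  ←P1
  n6 'c': b→7
  n7 'cb': a→8
  n8 'cba': ·  ←P2
  n9 'b': a→12 c→10
  n10 'bc': b→11
  n11 'bcb': ·  ←P3
  n12 'ba': ·  ←P4

Failure links (BFS by depth):
  n1('a'): parent n0 fail=0; on 'a' 0 → fail=0;  out ∅∪∅=∅
  n5('d'): parent n0 fail=0; on 'd' 0 → fail=0;  out {1}∪∅={1}
  n6('c'): parent n0 fail=0; on 'c' 0 → fail=0;  out ∅∪∅=∅
  n9('b'): parent n0 fail=0; on 'b' 0 → fail=0;  out ∅∪∅=∅
  n2('ad'): parent n1 fail=0; on 'd' 0 → fail=5;  out ∅∪{1}={1}
  n7('cb'): parent n6 fail=0; on 'b' 0 → fail=9;  out ∅∪∅=∅
  n10('bc'): parent n9 fail=0; on 'c' 0 → fail=6;  out ∅∪∅=∅
  n12('ba'): parent n9 fail=0; on 'a' 0 → fail=1;  out {4}∪∅={4}
  n3('add'): parent n2 fail=5; on 'd' 5→0 → fail=5;  out ∅∪{1}={1}
  n8('cba'): parent n7 fail=9; on 'a' 9 → fail=12;  out {2}∪{4}={2,4}
  n11('bcb'): parent n10 fail=6; on 'b' 6 → fail=7;  out {3}∪∅={3}
  n4('adda'): parent n3 fail=5; on 'a' 5→0 → fail=1;  out {0}∪∅={0}

Run:
i=0 'b': node 0→9
i=1 'd': node 9→5 (via fail)  ** P1@[1:1]
i=2 'c': node 5→6 (via fail)
i=3 'b': node 6→7
i=4 'a': node 7→8  ** P2@[2:4],P4@[3:4]
i=5 'a': node 8→1 (via fail)
i=6 'd': node 1→2  ** P1@[6:6]
i=7 'a': node 2→1 (via fail)
i=8 'b': node 1→9 (via fail)
i=9 'c': node 9→10
i=10 'b': node 10→11  ** P3@[8:10]
i=11 'b': node 11→9 (via fail)
i=12 'd': node 9→5 (via fail)  ** P1@[12:12]
i=13 'a': node 5→1 (via fail)
i=14 'c': node 1→6 (via fail)
i=15 'b': node 6→7
i=16 'a': node 7→8  ** P2@[14:16],P4@[15:16]
i=17 'b': node 8→9 (via fail)
i=18 'c': node 9→10
i=19 'b': node 10→11  ** P3@[17:19]
i=20 'a': node 11→8 (via fail)  ** P2@[18:20],P4@[19:20]
i=21 'd': node 8→2 (via fail)  ** P1@[21:21]
i=22 'd': node 2→3  ** P1@[22:22]
i=23 'a': node 3→4  ** P0@[20:23]
i=24 'a': node 4→1 (via fail)
i=25 'a': node 1→1 (via fail)
i=26 'a': node 1→1 (via fail)
i=27 'd': node 1→2  ** P1@[27:27]
i=28 'c': node 2→6 (via fail)
i=29 'b': node 6→7
i=30 'd': node 7→5 (via fail)  ** P1@[30:30]
i=31 'c': node 5→6 (via fail)
i=32 'a': node 6→1 (via fail)
i=33 'a': node 1→1 (via fail)
i=34 'a': node 1→1 (via fail)
i=35 'a': node 1→1 (via fail)
i=36 'c': node 1→6 (via fail)
i=37 'b': node 6→7
i=38 'a': node 7→8  ** P2@[36:38],P4@[37:38]
i=39 'a': node 8→1 (via fail)
i=40 'd': node 1→2  ** P1@[40:40]
i=41 'd': node 2→3  ** P1@[41:41]
i=42 'a': node 3→4  ** P0@[39:42]
i=43 'd': node 4→2 (via fail)  ** P1@[43:43]
i=44 'd': node 2→3  ** P1@[44:44]
i=45 'a': node 3→4  ** P0@[42:45]
i=46 'a': node 4→1 (via fail)
i=47 'a': node 1→1 (via fail)
i=48 'd': node 1→2  ** P1@[48:48]
i=49 'c': node 2→6 (via fail)
i=50 'b': node 6→7
i=51 'b': node 7→9 (via fail)
i=52 'c': node 9→10
i=53 'b': node 10→11  ** P3@[51:53]
i=54 'd': node 11→5 (via fail)  ** P1@[54:54]
i=55 'c': node 5→6 (via fail)
i=56 'b': node 6→7
i=57 'a': node 7→8  ** P2@[55:57],P4@[56:57]
i=58 'b': node 8→9 (via fail)
i=59 'a': node 9→12  ** P4@[58:59]
i=60 'b': node 12→9 (via fail)
i=61 'c': node 9→10
i=62 'b': node 10→11  ** P3@[60:62]
i=63 'b': node 11→9 (via fail)
i=64 'a': node 9→12  ** P4@[63:64]
i=65 'd': node 12→2 (via fail)  ** P1@[65:65]
i=66 'd': node 2→3  ** P1@[66:66]
i=67 'a': node 3→4  ** P0@[64:67]
i=68 'b': node 4→9 (via fail)
i=69 'c': node 9→10
i=70 'b': node 10→11  ** P3@[68:70]
i=71 'b': node 11→9 (via fail)
i=72 'd': node 9→5 (via fail)  ** P1@[72:72]

All matches (sorted): [[1,1],[4,2],[4,4],[6,1],[10,3],[12,1],[16,2],[16,4],[19,3],[20,2],[20,4],[21,1],[22,1],[23,0],[27,1],[30,1],[38,2],[38,4],[40,1],[41,1],[42,0],[43,1],[44,1],[45,0],[48,1],[53,3],[54,1],[57,2],[57,4],[59,4],[62,3],[64,4],[65,1],[66,1],[67,0],[70,3],[72,1]]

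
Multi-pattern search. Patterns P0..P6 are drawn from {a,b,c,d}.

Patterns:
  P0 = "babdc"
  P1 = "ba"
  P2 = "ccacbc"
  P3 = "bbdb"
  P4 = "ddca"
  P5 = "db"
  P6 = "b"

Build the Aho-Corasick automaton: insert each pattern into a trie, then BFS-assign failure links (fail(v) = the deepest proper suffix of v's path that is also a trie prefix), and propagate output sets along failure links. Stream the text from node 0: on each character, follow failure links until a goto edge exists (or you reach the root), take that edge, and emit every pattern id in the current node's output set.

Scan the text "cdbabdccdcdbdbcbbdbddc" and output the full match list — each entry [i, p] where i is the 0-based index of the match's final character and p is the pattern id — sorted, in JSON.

Construct AC machine:
Trie (insert patterns):
  0='ε' goto b→1 c→6 d→15
  1='b' goto a→2 b→12  [P6 ends]
  2='ba' goto b→3  [P1 ends]
  3='bab' goto d→4
  4='babd' goto c→5
  5='babdc' goto ·  [P0 ends]
  6='c' goto c→7
  7='cc' goto a→8
  8='cca' goto c→9
  9='ccac' goto b→10
  10='ccacb' goto c→11
  11='ccacbc' goto ·  [P2 ends]
  12='bb' goto d→13
  13='bbd' goto b→14
  14='bbdb' goto ·  [P3 ends]
  15='d' goto b→19 d→16
  16='dd' goto c→17
  17='ddc' goto a→18
  18='ddca' goto ·  [P4 ends]
  19='db' goto ·  [P5 ends]

Failure links (BFS by depth):
  fail(1) 'b': from fail(0)=0 chase 'b': 0 ⇒ 0;  out={6}∪out(0)={6}
  fail(6) 'c': from fail(0)=0 chase 'c': 0 ⇒ 0;  out=∅∪out(0)=∅
  fail(15) 'd': from fail(0)=0 chase 'd': 0 ⇒ 0;  out=∅∪out(0)=∅
  fail(2) 'ba': from fail(1)=0 chase 'a': 0 ⇒ 0;  out={1}∪out(0)={1}
  fail(7) 'cc': from fail(6)=0 chase 'c': 0 ⇒ 6;  out=∅∪out(6)=∅
  fail(12) 'bb': from fail(1)=0 chase 'b': 0 ⇒ 1;  out=∅∪out(1)={6}
  fail(16) 'dd': from fail(15)=0 chase 'd': 0 ⇒ 15;  out=∅∪out(15)=∅
  fail(19) 'db': from fail(15)=0 chase 'b': 0 ⇒ 1;  out={5}∪out(1)={5,6}
  fail(3) 'bab': from fail(2)=0 chase 'b': 0 ⇒ 1;  out=∅∪out(1)={6}
  fail(8) 'cca': from fail(7)=6 chase 'a': 6→0 ⇒ 0;  out=∅∪out(0)=∅
  fail(13) 'bbd': from fail(12)=1 chase 'd': 1→0 ⇒ 15;  out=∅∪out(15)=∅
  fail(17) 'ddc': from fail(16)=15 chase 'c': 15→0 ⇒ 6;  out=∅∪out(6)=∅
  fail(4) 'babd': from fail(3)=1 chase 'd': 1→0 ⇒ 15;  out=∅∪out(15)=∅
  fail(9) 'ccac': from fail(8)=0 chase 'c': 0 ⇒ 6;  out=∅∪out(6)=∅
  fail(14) 'bbdb': from fail(13)=15 chase 'b': 15 ⇒ 19;  out={3}∪out(19)={3,5,6}
  fail(18) 'ddca': from fail(17)=6 chase 'a': 6→0 ⇒ 0;  out={4}∪out(0)={4}
  fail(5) 'babdc': from fail(4)=15 chase 'c': 15→0 ⇒ 6;  out={0}∪out(6)={0}
  fail(10) 'ccacb': from fail(9)=6 chase 'b': 6→0 ⇒ 1;  out=∅∪out(1)={6}
  fail(11) 'ccacbc': from fail(10)=1 chase 'c': 1→0 ⇒ 6;  out={2}∪out(6)={2}

Text stream:
pos 0 'c': at 6
pos 1 'd': at 15 (via fail)
pos 2 'b': at 19  → match P5@[1:2],P6@[2:2]
pos 3 'a': at 2 (via fail)  → match P1@[2:3]
pos 4 'b': at 3  → match P6@[4:4]
pos 5 'd': at 4
pos 6 'c': at 5  → match P0@[2:6]
pos 7 'c': at 7 (via fail)
pos 8 'd': at 15 (via fail)
pos 9 'c': at 6 (via fail)
pos 10 'd': at 15 (via fail)
pos 11 'b': at 19  → match P5@[10:11],P6@[11:11]
pos 12 'd': at 15 (via fail)
pos 13 'b': at 19  → match P5@[12:13],P6@[13:13]
pos 14 'c': at 6 (via fail)
pos 15 'b': at 1 (via fail)  → match P6@[15:15]
pos 16 'b': at 12  → match P6@[16:16]
pos 17 'd': at 13
pos 18 'b': at 14  → match P3@[15:18],P5@[17:18],P6@[18:18]
pos 19 'd': at 15 (via fail)
pos 20 'd': at 16
pos 21 'c': at 17

Result: [[2,5],[2,6],[3,1],[4,6],[6,0],[11,5],[11,6],[13,5],[13,6],[15,6],[16,6],[18,3],[18,5],[18,6]]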